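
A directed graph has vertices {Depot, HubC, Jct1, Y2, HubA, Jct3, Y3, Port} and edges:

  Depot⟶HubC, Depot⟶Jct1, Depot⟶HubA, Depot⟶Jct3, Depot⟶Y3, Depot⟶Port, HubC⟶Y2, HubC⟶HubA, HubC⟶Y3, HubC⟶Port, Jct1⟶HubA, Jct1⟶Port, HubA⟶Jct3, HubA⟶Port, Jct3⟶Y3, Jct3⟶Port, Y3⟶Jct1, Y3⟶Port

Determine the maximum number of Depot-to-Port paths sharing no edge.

Assign every edge capacity 1; by Menger, the answer equals the max flow.
Path Depot→Port (+1); total 1.
Path Depot→HubC→Port (+1); total 2.
Path Depot→Jct1→Port (+1); total 3.
Path Depot→HubA→Port (+1); total 4.
Path Depot→Jct3→Port (+1); total 5.
Path Depot→Y3→Port (+1); total 6.
No residual Depot→Port path; max flow = 6.
Certifying cut of size 6: {Depot→HubA, Depot→HubC, Depot→Jct1, Depot→Jct3, Depot→Port, Depot→Y3}.

6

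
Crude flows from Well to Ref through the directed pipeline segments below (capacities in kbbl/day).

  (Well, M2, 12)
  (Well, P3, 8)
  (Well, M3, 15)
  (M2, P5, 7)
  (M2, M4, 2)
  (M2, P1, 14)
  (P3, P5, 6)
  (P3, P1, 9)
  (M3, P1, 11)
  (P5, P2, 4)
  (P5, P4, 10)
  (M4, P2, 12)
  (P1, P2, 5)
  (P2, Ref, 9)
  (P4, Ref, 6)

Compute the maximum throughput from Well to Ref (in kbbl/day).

15

Augment Well→M2→P5→P2→Ref: bottleneck 4, flow now 4.
Augment Well→M2→P5→P4→Ref: bottleneck 3, flow now 7.
Augment Well→M2→M4→P2→Ref: bottleneck 2, flow now 9.
Augment Well→M2→P1→P2→Ref: bottleneck 3, flow now 12.
Augment Well→P3→P5→P4→Ref: bottleneck 3, flow now 15.
No augmenting path remains; maximum flow = 15.
In the residual graph, reachable from Well: {Well, M2, P3, M3, P5, M4, P1, P2, P4}.
Min-cut edges: P2→Ref (9), P4→Ref (6); capacity 9 + 6 = 15.
This cut is saturated, so no flow can exceed 15.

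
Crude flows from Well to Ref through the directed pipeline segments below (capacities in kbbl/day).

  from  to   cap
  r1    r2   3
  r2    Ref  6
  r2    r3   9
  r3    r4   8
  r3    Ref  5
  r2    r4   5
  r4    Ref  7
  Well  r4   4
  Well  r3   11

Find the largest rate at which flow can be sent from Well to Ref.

Augment Well→r3→Ref: bottleneck 5, flow now 5.
Augment Well→r4→Ref: bottleneck 4, flow now 9.
Augment Well→r3→r4→Ref: bottleneck 3, flow now 12.
No augmenting path remains; maximum flow = 12.
In the residual graph, reachable from Well: {Well, r3, r4}.
Min-cut edges: r3→Ref (5), r4→Ref (7); capacity 5 + 7 = 12.
This cut is saturated, so no flow can exceed 12.

12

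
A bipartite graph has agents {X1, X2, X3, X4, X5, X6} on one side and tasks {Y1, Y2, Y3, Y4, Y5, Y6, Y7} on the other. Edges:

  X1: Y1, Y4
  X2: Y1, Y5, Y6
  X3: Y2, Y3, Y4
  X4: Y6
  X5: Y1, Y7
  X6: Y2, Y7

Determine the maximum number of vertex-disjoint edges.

6

Unit-capacity flow: source→left, listed edges, right→sink; max matching = max flow.
Augmenting path X1→Y1 (+1); matched 1.
Augmenting path X2→Y5 (+1); matched 2.
Augmenting path X3→Y2 (+1); matched 3.
Augmenting path X4→Y6 (+1); matched 4.
Augmenting path X5→Y7 (+1); matched 5.
Augmenting path X6→Y2→X3→Y3 (+1); matched 6.
No augmenting path remains; maximum matching = 6.
König certificate: {X1, X2, X3, X4, X5, X6} is a vertex cover of size 6 (every listed pair touches it), so no matching can be larger.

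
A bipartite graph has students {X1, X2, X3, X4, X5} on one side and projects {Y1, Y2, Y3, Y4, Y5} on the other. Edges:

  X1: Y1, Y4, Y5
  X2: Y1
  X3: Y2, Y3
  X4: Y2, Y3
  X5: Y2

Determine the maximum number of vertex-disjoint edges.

Unit-capacity flow: source→left, listed edges, right→sink; max matching = max flow.
Augmenting path X1→Y1 (+1); matched 1.
Augmenting path X3→Y2 (+1); matched 2.
Augmenting path X4→Y3 (+1); matched 3.
Augmenting path X2→Y1→X1→Y4 (+1); matched 4.
No augmenting path remains; maximum matching = 4.
König certificate: {X1, X2, Y2, Y3} is a vertex cover of size 4 (every listed pair touches it), so no matching can be larger.

4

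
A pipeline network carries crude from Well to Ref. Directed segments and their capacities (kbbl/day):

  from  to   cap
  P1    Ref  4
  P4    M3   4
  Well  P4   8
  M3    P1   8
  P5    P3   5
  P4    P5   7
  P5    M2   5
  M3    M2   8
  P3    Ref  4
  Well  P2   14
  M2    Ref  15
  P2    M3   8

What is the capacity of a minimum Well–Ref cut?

16

Augment Well→P2→M3→M2→Ref: bottleneck 8, flow now 8.
Augment Well→P4→P5→M2→Ref: bottleneck 5, flow now 13.
Augment Well→P4→P5→P3→Ref: bottleneck 2, flow now 15.
Augment Well→P4→M3→P1→Ref: bottleneck 1, flow now 16.
No augmenting path remains; maximum flow = 16.
By max-flow min-cut, the minimum cut capacity equals the max flow.
In the residual graph, reachable from Well: {Well, P2}.
Min-cut edges: Well→P4 (8), P2→M3 (8); capacity 8 + 8 = 16.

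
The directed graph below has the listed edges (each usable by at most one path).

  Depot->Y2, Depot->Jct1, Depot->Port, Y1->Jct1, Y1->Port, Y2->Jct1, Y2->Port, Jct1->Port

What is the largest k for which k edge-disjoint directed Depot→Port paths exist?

3

Assign every edge capacity 1; by Menger, the answer equals the max flow.
Path Depot→Port (+1); total 1.
Path Depot→Y2→Port (+1); total 2.
Path Depot→Jct1→Port (+1); total 3.
No residual Depot→Port path; max flow = 3.
Certifying cut of size 3: {Depot→Jct1, Depot→Port, Depot→Y2}.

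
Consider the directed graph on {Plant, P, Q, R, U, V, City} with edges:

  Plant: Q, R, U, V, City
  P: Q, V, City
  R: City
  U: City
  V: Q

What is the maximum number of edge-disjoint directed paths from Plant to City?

Assign every edge capacity 1; by Menger, the answer equals the max flow.
Path Plant→City (+1); total 1.
Path Plant→R→City (+1); total 2.
Path Plant→U→City (+1); total 3.
No residual Plant→City path; max flow = 3.
Certifying cut of size 3: {Plant→City, Plant→R, Plant→U}.

3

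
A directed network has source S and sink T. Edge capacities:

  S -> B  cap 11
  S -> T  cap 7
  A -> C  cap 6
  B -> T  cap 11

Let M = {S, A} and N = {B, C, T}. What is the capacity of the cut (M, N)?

Edges leaving {S, A}: S→B (11), S→T (7), A→C (6).
Cut capacity = 11 + 7 + 6 = 24.

24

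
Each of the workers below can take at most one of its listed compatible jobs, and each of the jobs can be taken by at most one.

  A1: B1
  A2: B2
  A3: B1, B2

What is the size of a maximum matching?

2

Unit-capacity flow: source→left, listed edges, right→sink; max matching = max flow.
Augmenting path A1→B1 (+1); matched 1.
Augmenting path A2→B2 (+1); matched 2.
No augmenting path remains; maximum matching = 2.
König certificate: {B1, B2} is a vertex cover of size 2 (every listed pair touches it), so no matching can be larger.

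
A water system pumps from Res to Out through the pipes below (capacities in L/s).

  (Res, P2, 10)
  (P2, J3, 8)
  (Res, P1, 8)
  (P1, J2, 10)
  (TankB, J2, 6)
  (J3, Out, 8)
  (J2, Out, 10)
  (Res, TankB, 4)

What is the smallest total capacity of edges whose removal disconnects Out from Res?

Augment Res→TankB→J2→Out: bottleneck 4, flow now 4.
Augment Res→P2→J3→Out: bottleneck 8, flow now 12.
Augment Res→P1→J2→Out: bottleneck 6, flow now 18.
No augmenting path remains; maximum flow = 18.
By max-flow min-cut, the minimum cut capacity equals the max flow.
In the residual graph, reachable from Res: {Res, TankB, P2, P1, J2}.
Min-cut edges: P2→J3 (8), J2→Out (10); capacity 8 + 10 = 18.

18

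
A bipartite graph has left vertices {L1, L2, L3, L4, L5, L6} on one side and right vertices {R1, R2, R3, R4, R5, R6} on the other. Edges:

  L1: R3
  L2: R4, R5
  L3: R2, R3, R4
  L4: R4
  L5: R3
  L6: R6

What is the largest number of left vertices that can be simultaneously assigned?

5

Unit-capacity flow: source→left, listed edges, right→sink; max matching = max flow.
Augmenting path L1→R3 (+1); matched 1.
Augmenting path L2→R4 (+1); matched 2.
Augmenting path L3→R2 (+1); matched 3.
Augmenting path L6→R6 (+1); matched 4.
Augmenting path L4→R4→L2→R5 (+1); matched 5.
No augmenting path remains; maximum matching = 5.
König certificate: {L2, L3, L4, L6, R3} is a vertex cover of size 5 (every listed pair touches it), so no matching can be larger.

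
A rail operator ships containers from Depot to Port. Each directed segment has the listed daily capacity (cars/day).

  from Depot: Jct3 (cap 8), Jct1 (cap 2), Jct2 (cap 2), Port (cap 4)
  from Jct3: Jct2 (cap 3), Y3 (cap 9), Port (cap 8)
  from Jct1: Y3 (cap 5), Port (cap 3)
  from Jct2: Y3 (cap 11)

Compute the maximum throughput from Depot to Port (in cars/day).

14

Augment Depot→Port: bottleneck 4, flow now 4.
Augment Depot→Jct3→Port: bottleneck 8, flow now 12.
Augment Depot→Jct1→Port: bottleneck 2, flow now 14.
No augmenting path remains; maximum flow = 14.
In the residual graph, reachable from Depot: {Depot, Jct2, Y3}.
Min-cut edges: Depot→Jct3 (8), Depot→Jct1 (2), Depot→Port (4); capacity 8 + 2 + 4 = 14.
This cut is saturated, so no flow can exceed 14.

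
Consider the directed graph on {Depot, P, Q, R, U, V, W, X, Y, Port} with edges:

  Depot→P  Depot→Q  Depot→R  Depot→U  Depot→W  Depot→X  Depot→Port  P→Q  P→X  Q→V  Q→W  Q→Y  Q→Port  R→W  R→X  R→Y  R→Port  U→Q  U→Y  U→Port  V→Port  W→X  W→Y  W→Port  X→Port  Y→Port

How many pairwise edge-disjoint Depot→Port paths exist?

7

Assign every edge capacity 1; by Menger, the answer equals the max flow.
Path Depot→Port (+1); total 1.
Path Depot→Q→Port (+1); total 2.
Path Depot→R→Port (+1); total 3.
Path Depot→U→Port (+1); total 4.
Path Depot→W→Port (+1); total 5.
Path Depot→X→Port (+1); total 6.
Path Depot→P→Q→V→Port (+1); total 7.
No residual Depot→Port path; max flow = 7.
Certifying cut of size 7: {Depot→P, Depot→Port, Depot→Q, Depot→R, Depot→U, Depot→W, Depot→X}.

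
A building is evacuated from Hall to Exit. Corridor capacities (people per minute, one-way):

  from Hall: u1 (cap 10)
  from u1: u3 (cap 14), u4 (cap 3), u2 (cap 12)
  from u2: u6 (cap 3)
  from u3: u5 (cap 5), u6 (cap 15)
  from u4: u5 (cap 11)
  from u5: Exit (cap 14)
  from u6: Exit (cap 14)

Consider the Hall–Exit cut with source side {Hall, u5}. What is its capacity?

24

Edges leaving {Hall, u5}: Hall→u1 (10), u5→Exit (14).
Cut capacity = 10 + 14 = 24.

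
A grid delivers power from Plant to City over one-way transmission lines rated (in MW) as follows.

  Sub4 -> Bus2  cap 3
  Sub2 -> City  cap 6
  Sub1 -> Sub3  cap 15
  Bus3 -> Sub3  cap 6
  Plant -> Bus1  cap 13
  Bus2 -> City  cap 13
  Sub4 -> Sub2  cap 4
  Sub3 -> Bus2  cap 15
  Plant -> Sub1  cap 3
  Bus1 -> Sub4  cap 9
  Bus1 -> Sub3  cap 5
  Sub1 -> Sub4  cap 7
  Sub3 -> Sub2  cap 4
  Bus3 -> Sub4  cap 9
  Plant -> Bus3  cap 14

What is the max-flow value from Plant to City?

Augment Plant→Bus3→Sub3→Sub2→City: bottleneck 4, flow now 4.
Augment Plant→Bus3→Sub3→Bus2→City: bottleneck 2, flow now 6.
Augment Plant→Bus3→Sub4→Sub2→City: bottleneck 2, flow now 8.
Augment Plant→Bus3→Sub4→Bus2→City: bottleneck 3, flow now 11.
Augment Plant→Bus1→Sub3→Bus2→City: bottleneck 5, flow now 16.
Augment Plant→Sub1→Sub3→Bus2→City: bottleneck 3, flow now 19.
No augmenting path remains; maximum flow = 19.
In the residual graph, reachable from Plant: {Plant, Bus3, Bus1, Sub1, Sub3, Sub4, Sub2, Bus2}.
Min-cut edges: Sub2→City (6), Bus2→City (13); capacity 6 + 13 = 19.
This cut is saturated, so no flow can exceed 19.

19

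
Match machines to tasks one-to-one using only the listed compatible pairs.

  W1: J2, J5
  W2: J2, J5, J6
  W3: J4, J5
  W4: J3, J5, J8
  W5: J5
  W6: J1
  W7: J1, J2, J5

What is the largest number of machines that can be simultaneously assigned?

6

Unit-capacity flow: source→left, listed edges, right→sink; max matching = max flow.
Augmenting path W1→J2 (+1); matched 1.
Augmenting path W2→J5 (+1); matched 2.
Augmenting path W3→J4 (+1); matched 3.
Augmenting path W4→J3 (+1); matched 4.
Augmenting path W6→J1 (+1); matched 5.
Augmenting path W5→J5→W2→J6 (+1); matched 6.
No augmenting path remains; maximum matching = 6.
König certificate: {W2, W3, W4, J1, J2, J5} is a vertex cover of size 6 (every listed pair touches it), so no matching can be larger.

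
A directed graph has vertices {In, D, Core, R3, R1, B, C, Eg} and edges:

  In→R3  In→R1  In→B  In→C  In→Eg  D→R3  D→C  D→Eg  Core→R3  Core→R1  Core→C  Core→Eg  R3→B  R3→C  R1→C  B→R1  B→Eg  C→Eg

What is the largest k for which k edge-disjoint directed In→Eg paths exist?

Assign every edge capacity 1; by Menger, the answer equals the max flow.
Path In→Eg (+1); total 1.
Path In→B→Eg (+1); total 2.
Path In→C→Eg (+1); total 3.
No residual In→Eg path; max flow = 3.
Certifying cut of size 3: {B→Eg, C→Eg, In→Eg}.

3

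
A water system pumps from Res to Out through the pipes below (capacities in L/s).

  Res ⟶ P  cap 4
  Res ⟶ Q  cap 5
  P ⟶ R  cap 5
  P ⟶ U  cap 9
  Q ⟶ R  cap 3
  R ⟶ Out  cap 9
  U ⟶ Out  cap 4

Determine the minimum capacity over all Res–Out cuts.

7

Augment Res→P→R→Out: bottleneck 4, flow now 4.
Augment Res→Q→R→Out: bottleneck 3, flow now 7.
No augmenting path remains; maximum flow = 7.
By max-flow min-cut, the minimum cut capacity equals the max flow.
In the residual graph, reachable from Res: {Res, Q}.
Min-cut edges: Res→P (4), Q→R (3); capacity 4 + 3 = 7.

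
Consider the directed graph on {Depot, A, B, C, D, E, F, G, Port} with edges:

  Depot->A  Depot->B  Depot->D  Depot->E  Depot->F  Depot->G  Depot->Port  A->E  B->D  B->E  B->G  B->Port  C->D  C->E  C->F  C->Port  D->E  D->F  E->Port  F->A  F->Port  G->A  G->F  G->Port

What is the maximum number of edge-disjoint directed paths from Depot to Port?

5

Assign every edge capacity 1; by Menger, the answer equals the max flow.
Path Depot→Port (+1); total 1.
Path Depot→B→Port (+1); total 2.
Path Depot→E→Port (+1); total 3.
Path Depot→F→Port (+1); total 4.
Path Depot→G→Port (+1); total 5.
No residual Depot→Port path; max flow = 5.
Certifying cut of size 5: {Depot→B, Depot→G, Depot→Port, E→Port, F→Port}.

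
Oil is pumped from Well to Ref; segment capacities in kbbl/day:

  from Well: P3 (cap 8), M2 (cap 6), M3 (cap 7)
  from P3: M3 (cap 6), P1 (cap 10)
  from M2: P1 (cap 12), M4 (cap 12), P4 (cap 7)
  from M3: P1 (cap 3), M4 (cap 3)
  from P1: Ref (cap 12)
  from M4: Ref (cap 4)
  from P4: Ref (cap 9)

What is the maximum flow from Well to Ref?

Augment Well→P3→P1→Ref: bottleneck 8, flow now 8.
Augment Well→M2→P1→Ref: bottleneck 4, flow now 12.
Augment Well→M2→M4→Ref: bottleneck 2, flow now 14.
Augment Well→M3→M4→Ref: bottleneck 2, flow now 16.
Augment Well→M3→P1→M2→P4→Ref: bottleneck 3, flow now 19. (uses reverse residual edge)
Augment Well→M3→M4→M2→P4→Ref: bottleneck 1, flow now 20. (uses reverse residual edge)
No augmenting path remains; maximum flow = 20.
In the residual graph, reachable from Well: {Well, M3}.
Min-cut edges: Well→P3 (8), Well→M2 (6), M3→P1 (3), M3→M4 (3); capacity 8 + 6 + 3 + 3 = 20.
This cut is saturated, so no flow can exceed 20.

20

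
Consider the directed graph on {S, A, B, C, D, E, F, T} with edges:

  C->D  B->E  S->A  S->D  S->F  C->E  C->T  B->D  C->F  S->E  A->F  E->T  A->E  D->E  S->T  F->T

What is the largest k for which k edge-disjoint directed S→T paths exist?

Assign every edge capacity 1; by Menger, the answer equals the max flow.
Path S→T (+1); total 1.
Path S→E→T (+1); total 2.
Path S→F→T (+1); total 3.
No residual S→T path; max flow = 3.
Certifying cut of size 3: {E→T, F→T, S→T}.

3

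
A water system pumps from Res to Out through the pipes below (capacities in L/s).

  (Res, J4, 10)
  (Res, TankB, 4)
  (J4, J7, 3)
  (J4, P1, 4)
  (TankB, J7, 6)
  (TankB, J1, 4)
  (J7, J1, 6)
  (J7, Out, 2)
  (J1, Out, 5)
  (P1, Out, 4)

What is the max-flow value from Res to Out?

Augment Res→J4→J7→Out: bottleneck 2, flow now 2.
Augment Res→J4→P1→Out: bottleneck 4, flow now 6.
Augment Res→TankB→J1→Out: bottleneck 4, flow now 10.
Augment Res→J4→J7→J1→Out: bottleneck 1, flow now 11.
No augmenting path remains; maximum flow = 11.
In the residual graph, reachable from Res: {Res, J4}.
Min-cut edges: Res→TankB (4), J4→J7 (3), J4→P1 (4); capacity 4 + 3 + 4 = 11.
This cut is saturated, so no flow can exceed 11.

11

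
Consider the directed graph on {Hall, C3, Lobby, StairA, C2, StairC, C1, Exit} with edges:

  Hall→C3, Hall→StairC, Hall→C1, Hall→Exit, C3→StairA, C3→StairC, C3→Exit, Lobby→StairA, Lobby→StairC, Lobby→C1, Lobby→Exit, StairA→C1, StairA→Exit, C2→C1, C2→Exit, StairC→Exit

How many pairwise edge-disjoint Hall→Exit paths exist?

Assign every edge capacity 1; by Menger, the answer equals the max flow.
Path Hall→Exit (+1); total 1.
Path Hall→C3→Exit (+1); total 2.
Path Hall→StairC→Exit (+1); total 3.
No residual Hall→Exit path; max flow = 3.
Certifying cut of size 3: {Hall→C3, Hall→Exit, Hall→StairC}.

3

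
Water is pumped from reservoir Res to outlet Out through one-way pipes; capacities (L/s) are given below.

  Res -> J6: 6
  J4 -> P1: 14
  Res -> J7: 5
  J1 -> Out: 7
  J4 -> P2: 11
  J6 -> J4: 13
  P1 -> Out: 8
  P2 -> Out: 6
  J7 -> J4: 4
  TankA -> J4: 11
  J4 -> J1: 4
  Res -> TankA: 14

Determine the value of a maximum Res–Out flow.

Augment Res→TankA→J4→P2→Out: bottleneck 6, flow now 6.
Augment Res→TankA→J4→J1→Out: bottleneck 4, flow now 10.
Augment Res→TankA→J4→P1→Out: bottleneck 1, flow now 11.
Augment Res→J6→J4→P1→Out: bottleneck 6, flow now 17.
Augment Res→J7→J4→P1→Out: bottleneck 1, flow now 18.
No augmenting path remains; maximum flow = 18.
In the residual graph, reachable from Res: {Res, TankA, J6, J7, J4, P2, P1}.
Min-cut edges: J4→J1 (4), P2→Out (6), P1→Out (8); capacity 4 + 6 + 8 = 18.
This cut is saturated, so no flow can exceed 18.

18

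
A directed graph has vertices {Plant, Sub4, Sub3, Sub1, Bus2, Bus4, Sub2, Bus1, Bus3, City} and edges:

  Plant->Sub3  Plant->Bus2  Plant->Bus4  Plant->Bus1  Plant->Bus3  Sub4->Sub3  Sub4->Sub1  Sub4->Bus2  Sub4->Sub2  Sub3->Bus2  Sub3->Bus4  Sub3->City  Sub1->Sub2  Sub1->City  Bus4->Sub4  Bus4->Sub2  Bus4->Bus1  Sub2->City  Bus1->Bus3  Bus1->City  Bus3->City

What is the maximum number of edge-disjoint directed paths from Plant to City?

4

Assign every edge capacity 1; by Menger, the answer equals the max flow.
Path Plant→Sub3→City (+1); total 1.
Path Plant→Bus1→City (+1); total 2.
Path Plant→Bus3→City (+1); total 3.
Path Plant→Bus4→Sub2→City (+1); total 4.
No residual Plant→City path; max flow = 4.
Certifying cut of size 4: {Plant→Bus1, Plant→Bus3, Plant→Bus4, Plant→Sub3}.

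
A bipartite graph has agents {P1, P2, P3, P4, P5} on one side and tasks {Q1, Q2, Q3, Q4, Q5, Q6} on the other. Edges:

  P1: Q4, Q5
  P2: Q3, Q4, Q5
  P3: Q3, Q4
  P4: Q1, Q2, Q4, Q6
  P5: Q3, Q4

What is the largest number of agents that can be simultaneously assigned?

Unit-capacity flow: source→left, listed edges, right→sink; max matching = max flow.
Augmenting path P1→Q4 (+1); matched 1.
Augmenting path P2→Q3 (+1); matched 2.
Augmenting path P4→Q1 (+1); matched 3.
Augmenting path P3→Q3→P2→Q5 (+1); matched 4.
No augmenting path remains; maximum matching = 4.
König certificate: {P4, Q3, Q4, Q5} is a vertex cover of size 4 (every listed pair touches it), so no matching can be larger.

4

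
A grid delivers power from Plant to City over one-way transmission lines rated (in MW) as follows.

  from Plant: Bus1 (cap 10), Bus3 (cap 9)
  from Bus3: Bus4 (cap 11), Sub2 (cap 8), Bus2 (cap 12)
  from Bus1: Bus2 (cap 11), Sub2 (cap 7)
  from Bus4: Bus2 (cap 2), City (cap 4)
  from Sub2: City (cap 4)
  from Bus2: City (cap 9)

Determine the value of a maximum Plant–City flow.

17

Augment Plant→Bus3→Bus4→City: bottleneck 4, flow now 4.
Augment Plant→Bus3→Sub2→City: bottleneck 4, flow now 8.
Augment Plant→Bus3→Bus2→City: bottleneck 1, flow now 9.
Augment Plant→Bus1→Bus2→City: bottleneck 8, flow now 17.
No augmenting path remains; maximum flow = 17.
In the residual graph, reachable from Plant: {Plant, Bus3, Bus1, Bus4, Sub2, Bus2}.
Min-cut edges: Bus4→City (4), Sub2→City (4), Bus2→City (9); capacity 4 + 4 + 9 = 17.
This cut is saturated, so no flow can exceed 17.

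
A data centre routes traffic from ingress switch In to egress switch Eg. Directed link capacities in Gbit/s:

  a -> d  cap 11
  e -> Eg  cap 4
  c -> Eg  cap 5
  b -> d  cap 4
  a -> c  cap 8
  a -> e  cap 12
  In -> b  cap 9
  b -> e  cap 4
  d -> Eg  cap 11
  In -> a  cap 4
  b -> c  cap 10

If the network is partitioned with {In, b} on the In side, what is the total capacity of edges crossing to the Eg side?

Edges leaving {In, b}: In→a (4), b→c (10), b→d (4), b→e (4).
Cut capacity = 4 + 10 + 4 + 4 = 22.

22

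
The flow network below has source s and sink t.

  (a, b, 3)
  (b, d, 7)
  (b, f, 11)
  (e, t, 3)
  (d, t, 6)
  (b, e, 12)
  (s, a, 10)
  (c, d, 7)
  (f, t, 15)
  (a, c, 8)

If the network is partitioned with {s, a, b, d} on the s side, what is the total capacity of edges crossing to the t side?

37

Edges leaving {s, a, b, d}: a→c (8), b→e (12), b→f (11), d→t (6).
Cut capacity = 8 + 12 + 11 + 6 = 37.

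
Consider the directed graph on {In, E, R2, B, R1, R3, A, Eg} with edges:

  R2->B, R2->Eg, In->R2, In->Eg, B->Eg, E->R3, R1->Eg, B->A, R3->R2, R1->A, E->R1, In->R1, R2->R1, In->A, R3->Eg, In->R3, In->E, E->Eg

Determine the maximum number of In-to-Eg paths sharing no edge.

5

Assign every edge capacity 1; by Menger, the answer equals the max flow.
Path In→Eg (+1); total 1.
Path In→E→Eg (+1); total 2.
Path In→R2→Eg (+1); total 3.
Path In→R1→Eg (+1); total 4.
Path In→R3→Eg (+1); total 5.
No residual In→Eg path; max flow = 5.
Certifying cut of size 5: {In→E, In→Eg, In→R1, In→R2, In→R3}.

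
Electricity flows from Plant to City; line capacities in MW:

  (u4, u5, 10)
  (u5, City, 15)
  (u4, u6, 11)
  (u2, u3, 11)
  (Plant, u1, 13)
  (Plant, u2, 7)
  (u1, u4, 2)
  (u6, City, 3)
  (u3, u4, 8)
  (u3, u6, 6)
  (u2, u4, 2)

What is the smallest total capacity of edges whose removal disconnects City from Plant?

Augment Plant→u1→u4→u5→City: bottleneck 2, flow now 2.
Augment Plant→u2→u3→u6→City: bottleneck 3, flow now 5.
Augment Plant→u2→u4→u5→City: bottleneck 2, flow now 7.
Augment Plant→u2→u3→u4→u5→City: bottleneck 2, flow now 9.
No augmenting path remains; maximum flow = 9.
By max-flow min-cut, the minimum cut capacity equals the max flow.
In the residual graph, reachable from Plant: {Plant, u1}.
Min-cut edges: Plant→u2 (7), u1→u4 (2); capacity 7 + 2 = 9.

9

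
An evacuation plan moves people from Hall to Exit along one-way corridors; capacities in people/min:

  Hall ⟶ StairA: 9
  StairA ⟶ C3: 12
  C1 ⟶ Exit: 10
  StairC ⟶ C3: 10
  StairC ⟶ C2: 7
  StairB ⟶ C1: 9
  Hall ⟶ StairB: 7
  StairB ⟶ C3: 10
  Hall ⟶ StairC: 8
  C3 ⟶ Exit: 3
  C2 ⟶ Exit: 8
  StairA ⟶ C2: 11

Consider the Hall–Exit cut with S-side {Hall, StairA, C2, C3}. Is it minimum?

No — its capacity is 26, but the minimum cut has capacity 18.

Given cut capacity: 7 + 8 + 8 + 3 = 26.
Augment Hall→StairB→C3→Exit: bottleneck 3, flow now 3.
Augment Hall→StairB→C1→Exit: bottleneck 4, flow now 7.
Augment Hall→StairA→C2→Exit: bottleneck 8, flow now 15.
Augment Hall→StairA→C3→StairB→C1→Exit: bottleneck 1, flow now 16. (uses reverse residual edge)
Augment Hall→StairC→C3→StairB→C1→Exit: bottleneck 2, flow now 18. (uses reverse residual edge)
No augmenting path remains; maximum flow = 18.
In the residual graph, reachable from Hall: {Hall, StairA, StairC, C2, C3}.
Min-cut edges: Hall→StairB (7), C2→Exit (8), C3→Exit (3); capacity 7 + 8 + 3 = 18.
Cut capacity 26 exceeds the max flow 18, so it is not minimum.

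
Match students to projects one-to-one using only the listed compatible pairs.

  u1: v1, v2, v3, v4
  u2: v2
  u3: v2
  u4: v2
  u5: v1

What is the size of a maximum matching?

3

Unit-capacity flow: source→left, listed edges, right→sink; max matching = max flow.
Augmenting path u1→v1 (+1); matched 1.
Augmenting path u2→v2 (+1); matched 2.
Augmenting path u5→v1→u1→v3 (+1); matched 3.
No augmenting path remains; maximum matching = 3.
König certificate: {u1, u5, v2} is a vertex cover of size 3 (every listed pair touches it), so no matching can be larger.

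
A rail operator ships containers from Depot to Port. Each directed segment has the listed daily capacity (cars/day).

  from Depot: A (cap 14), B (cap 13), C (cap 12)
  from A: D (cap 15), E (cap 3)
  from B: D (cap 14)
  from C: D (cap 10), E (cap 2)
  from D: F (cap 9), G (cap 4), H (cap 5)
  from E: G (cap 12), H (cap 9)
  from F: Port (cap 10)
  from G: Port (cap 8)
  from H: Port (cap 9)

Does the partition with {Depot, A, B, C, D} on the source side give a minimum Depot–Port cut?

Yes — it is a minimum cut (capacity 23).

Given cut capacity: 3 + 2 + 9 + 4 + 5 = 23.
Augment Depot→A→D→F→Port: bottleneck 9, flow now 9.
Augment Depot→A→D→G→Port: bottleneck 4, flow now 13.
Augment Depot→A→D→H→Port: bottleneck 1, flow now 14.
Augment Depot→B→D→H→Port: bottleneck 4, flow now 18.
Augment Depot→C→E→G→Port: bottleneck 2, flow now 20.
Augment Depot→B→D→A→E→G→Port: bottleneck 2, flow now 22. (uses reverse residual edge)
Augment Depot→B→D→A→E→H→Port: bottleneck 1, flow now 23. (uses reverse residual edge)
No augmenting path remains; maximum flow = 23.
Cut capacity 23 equals the max flow, so it is a minimum cut.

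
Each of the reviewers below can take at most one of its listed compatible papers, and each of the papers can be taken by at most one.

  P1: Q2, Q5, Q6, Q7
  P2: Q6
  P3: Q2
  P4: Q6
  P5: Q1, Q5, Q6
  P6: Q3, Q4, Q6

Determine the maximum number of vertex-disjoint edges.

5

Unit-capacity flow: source→left, listed edges, right→sink; max matching = max flow.
Augmenting path P1→Q2 (+1); matched 1.
Augmenting path P2→Q6 (+1); matched 2.
Augmenting path P5→Q1 (+1); matched 3.
Augmenting path P6→Q3 (+1); matched 4.
Augmenting path P3→Q2→P1→Q5 (+1); matched 5.
No augmenting path remains; maximum matching = 5.
König certificate: {P1, P3, P5, P6, Q6} is a vertex cover of size 5 (every listed pair touches it), so no matching can be larger.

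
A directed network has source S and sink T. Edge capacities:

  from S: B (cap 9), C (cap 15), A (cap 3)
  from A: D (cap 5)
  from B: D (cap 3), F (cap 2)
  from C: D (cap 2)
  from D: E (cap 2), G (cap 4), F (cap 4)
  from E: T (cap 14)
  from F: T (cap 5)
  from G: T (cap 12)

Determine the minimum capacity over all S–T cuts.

10

Augment S→B→F→T: bottleneck 2, flow now 2.
Augment S→A→D→E→T: bottleneck 2, flow now 4.
Augment S→A→D→F→T: bottleneck 1, flow now 5.
Augment S→B→D→F→T: bottleneck 2, flow now 7.
Augment S→B→D→G→T: bottleneck 1, flow now 8.
Augment S→C→D→G→T: bottleneck 2, flow now 10.
No augmenting path remains; maximum flow = 10.
By max-flow min-cut, the minimum cut capacity equals the max flow.
In the residual graph, reachable from S: {S, B, C}.
Min-cut edges: S→A (3), B→D (3), B→F (2), C→D (2); capacity 3 + 3 + 2 + 2 = 10.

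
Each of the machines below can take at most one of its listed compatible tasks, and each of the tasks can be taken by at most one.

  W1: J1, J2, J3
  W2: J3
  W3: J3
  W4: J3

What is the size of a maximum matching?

Unit-capacity flow: source→left, listed edges, right→sink; max matching = max flow.
Augmenting path W1→J1 (+1); matched 1.
Augmenting path W2→J3 (+1); matched 2.
No augmenting path remains; maximum matching = 2.
König certificate: {W1, J3} is a vertex cover of size 2 (every listed pair touches it), so no matching can be larger.

2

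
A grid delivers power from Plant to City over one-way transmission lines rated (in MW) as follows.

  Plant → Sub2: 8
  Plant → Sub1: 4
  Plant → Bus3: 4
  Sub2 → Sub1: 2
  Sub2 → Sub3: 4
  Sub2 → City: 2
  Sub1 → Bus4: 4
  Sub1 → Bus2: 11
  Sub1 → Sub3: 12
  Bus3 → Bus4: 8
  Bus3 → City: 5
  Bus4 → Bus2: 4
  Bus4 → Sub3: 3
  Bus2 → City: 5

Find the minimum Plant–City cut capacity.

11

Augment Plant→Sub2→City: bottleneck 2, flow now 2.
Augment Plant→Bus3→City: bottleneck 4, flow now 6.
Augment Plant→Sub1→Bus2→City: bottleneck 4, flow now 10.
Augment Plant→Sub2→Sub1→Bus2→City: bottleneck 1, flow now 11.
No augmenting path remains; maximum flow = 11.
By max-flow min-cut, the minimum cut capacity equals the max flow.
In the residual graph, reachable from Plant: {Plant, Sub2, Sub1, Bus4, Bus2, Sub3}.
Min-cut edges: Plant→Bus3 (4), Sub2→City (2), Bus2→City (5); capacity 4 + 2 + 5 = 11.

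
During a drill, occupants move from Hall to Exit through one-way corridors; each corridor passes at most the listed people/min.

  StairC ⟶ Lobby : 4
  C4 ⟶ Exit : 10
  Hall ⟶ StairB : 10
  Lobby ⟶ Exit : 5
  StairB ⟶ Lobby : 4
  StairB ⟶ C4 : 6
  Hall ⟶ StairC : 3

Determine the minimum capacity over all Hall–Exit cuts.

11

Augment Hall→StairB→Lobby→Exit: bottleneck 4, flow now 4.
Augment Hall→StairB→C4→Exit: bottleneck 6, flow now 10.
Augment Hall→StairC→Lobby→Exit: bottleneck 1, flow now 11.
No augmenting path remains; maximum flow = 11.
By max-flow min-cut, the minimum cut capacity equals the max flow.
In the residual graph, reachable from Hall: {Hall, StairB, StairC, Lobby}.
Min-cut edges: StairB→C4 (6), Lobby→Exit (5); capacity 6 + 5 = 11.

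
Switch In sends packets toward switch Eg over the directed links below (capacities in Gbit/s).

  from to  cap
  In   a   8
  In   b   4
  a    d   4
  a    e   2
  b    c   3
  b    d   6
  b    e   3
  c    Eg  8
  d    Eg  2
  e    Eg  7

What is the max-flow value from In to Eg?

8

Augment In→a→d→Eg: bottleneck 2, flow now 2.
Augment In→a→e→Eg: bottleneck 2, flow now 4.
Augment In→b→c→Eg: bottleneck 3, flow now 7.
Augment In→b→e→Eg: bottleneck 1, flow now 8.
No augmenting path remains; maximum flow = 8.
In the residual graph, reachable from In: {In, a, d}.
Min-cut edges: In→b (4), a→e (2), d→Eg (2); capacity 4 + 2 + 2 = 8.
This cut is saturated, so no flow can exceed 8.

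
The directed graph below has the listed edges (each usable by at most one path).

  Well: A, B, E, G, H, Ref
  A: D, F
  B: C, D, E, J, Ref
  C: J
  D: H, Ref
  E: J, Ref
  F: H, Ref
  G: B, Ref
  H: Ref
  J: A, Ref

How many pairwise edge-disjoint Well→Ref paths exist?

6

Assign every edge capacity 1; by Menger, the answer equals the max flow.
Path Well→Ref (+1); total 1.
Path Well→B→Ref (+1); total 2.
Path Well→E→Ref (+1); total 3.
Path Well→G→Ref (+1); total 4.
Path Well→H→Ref (+1); total 5.
Path Well→A→D→Ref (+1); total 6.
No residual Well→Ref path; max flow = 6.
Certifying cut of size 6: {Well→A, Well→B, Well→E, Well→G, Well→H, Well→Ref}.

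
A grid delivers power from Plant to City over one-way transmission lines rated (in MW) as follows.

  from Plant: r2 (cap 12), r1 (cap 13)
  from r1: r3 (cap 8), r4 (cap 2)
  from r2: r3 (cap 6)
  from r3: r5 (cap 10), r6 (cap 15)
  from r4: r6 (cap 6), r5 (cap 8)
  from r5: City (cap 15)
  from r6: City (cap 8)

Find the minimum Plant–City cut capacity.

Augment Plant→r1→r3→r5→City: bottleneck 8, flow now 8.
Augment Plant→r1→r4→r5→City: bottleneck 2, flow now 10.
Augment Plant→r2→r3→r5→City: bottleneck 2, flow now 12.
Augment Plant→r2→r3→r6→City: bottleneck 4, flow now 16.
No augmenting path remains; maximum flow = 16.
By max-flow min-cut, the minimum cut capacity equals the max flow.
In the residual graph, reachable from Plant: {Plant, r1, r2}.
Min-cut edges: r1→r3 (8), r1→r4 (2), r2→r3 (6); capacity 8 + 2 + 6 = 16.

16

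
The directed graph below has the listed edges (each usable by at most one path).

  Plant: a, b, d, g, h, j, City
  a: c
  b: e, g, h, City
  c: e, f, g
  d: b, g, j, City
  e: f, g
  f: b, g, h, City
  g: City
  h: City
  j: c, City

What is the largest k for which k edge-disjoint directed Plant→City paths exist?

7

Assign every edge capacity 1; by Menger, the answer equals the max flow.
Path Plant→City (+1); total 1.
Path Plant→b→City (+1); total 2.
Path Plant→d→City (+1); total 3.
Path Plant→g→City (+1); total 4.
Path Plant→h→City (+1); total 5.
Path Plant→j→City (+1); total 6.
Path Plant→a→c→f→City (+1); total 7.
No residual Plant→City path; max flow = 7.
Certifying cut of size 7: {Plant→City, Plant→a, Plant→b, Plant→d, Plant→g, Plant→h, Plant→j}.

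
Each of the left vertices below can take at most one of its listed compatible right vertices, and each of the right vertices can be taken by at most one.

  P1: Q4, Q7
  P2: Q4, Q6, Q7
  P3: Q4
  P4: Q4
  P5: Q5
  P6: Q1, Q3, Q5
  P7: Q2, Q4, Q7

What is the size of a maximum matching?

6

Unit-capacity flow: source→left, listed edges, right→sink; max matching = max flow.
Augmenting path P1→Q4 (+1); matched 1.
Augmenting path P2→Q6 (+1); matched 2.
Augmenting path P5→Q5 (+1); matched 3.
Augmenting path P6→Q1 (+1); matched 4.
Augmenting path P7→Q2 (+1); matched 5.
Augmenting path P3→Q4→P1→Q7 (+1); matched 6.
No augmenting path remains; maximum matching = 6.
König certificate: {P1, P2, P5, P6, P7, Q4} is a vertex cover of size 6 (every listed pair touches it), so no matching can be larger.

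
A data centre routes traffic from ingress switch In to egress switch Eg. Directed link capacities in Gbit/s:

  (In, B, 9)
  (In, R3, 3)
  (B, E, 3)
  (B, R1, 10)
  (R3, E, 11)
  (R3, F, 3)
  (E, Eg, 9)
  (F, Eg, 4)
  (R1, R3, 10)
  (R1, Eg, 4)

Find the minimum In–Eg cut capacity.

12

Augment In→B→E→Eg: bottleneck 3, flow now 3.
Augment In→B→R1→Eg: bottleneck 4, flow now 7.
Augment In→R3→E→Eg: bottleneck 3, flow now 10.
Augment In→B→R1→R3→E→Eg: bottleneck 2, flow now 12.
No augmenting path remains; maximum flow = 12.
By max-flow min-cut, the minimum cut capacity equals the max flow.
In the residual graph, reachable from In: {In}.
Min-cut edges: In→B (9), In→R3 (3); capacity 9 + 3 = 12.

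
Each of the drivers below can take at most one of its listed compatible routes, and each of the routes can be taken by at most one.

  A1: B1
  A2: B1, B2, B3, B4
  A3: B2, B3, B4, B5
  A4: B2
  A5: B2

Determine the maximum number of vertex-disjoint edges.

Unit-capacity flow: source→left, listed edges, right→sink; max matching = max flow.
Augmenting path A1→B1 (+1); matched 1.
Augmenting path A2→B2 (+1); matched 2.
Augmenting path A3→B3 (+1); matched 3.
Augmenting path A4→B2→A2→B4 (+1); matched 4.
No augmenting path remains; maximum matching = 4.
König certificate: {A1, A2, A3, B2} is a vertex cover of size 4 (every listed pair touches it), so no matching can be larger.

4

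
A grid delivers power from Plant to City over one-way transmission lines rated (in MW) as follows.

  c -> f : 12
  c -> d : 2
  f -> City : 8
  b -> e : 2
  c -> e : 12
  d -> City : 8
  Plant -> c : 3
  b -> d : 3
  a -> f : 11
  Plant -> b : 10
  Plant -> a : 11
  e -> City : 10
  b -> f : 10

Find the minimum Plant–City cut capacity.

Augment Plant→a→f→City: bottleneck 8, flow now 8.
Augment Plant→b→d→City: bottleneck 3, flow now 11.
Augment Plant→b→e→City: bottleneck 2, flow now 13.
Augment Plant→c→d→City: bottleneck 2, flow now 15.
Augment Plant→c→e→City: bottleneck 1, flow now 16.
No augmenting path remains; maximum flow = 16.
By max-flow min-cut, the minimum cut capacity equals the max flow.
In the residual graph, reachable from Plant: {Plant, a, b, f}.
Min-cut edges: Plant→c (3), b→d (3), b→e (2), f→City (8); capacity 3 + 3 + 2 + 8 = 16.

16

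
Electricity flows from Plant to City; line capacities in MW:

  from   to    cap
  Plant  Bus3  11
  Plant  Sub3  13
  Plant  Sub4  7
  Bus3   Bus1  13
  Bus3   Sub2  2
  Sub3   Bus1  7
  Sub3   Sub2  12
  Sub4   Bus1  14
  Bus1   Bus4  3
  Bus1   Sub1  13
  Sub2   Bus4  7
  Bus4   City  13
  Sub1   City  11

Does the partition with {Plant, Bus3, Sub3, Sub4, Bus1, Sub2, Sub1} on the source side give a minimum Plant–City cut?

Given cut capacity: 3 + 7 + 11 = 21.
Augment Plant→Bus3→Bus1→Bus4→City: bottleneck 3, flow now 3.
Augment Plant→Bus3→Bus1→Sub1→City: bottleneck 8, flow now 11.
Augment Plant→Sub3→Bus1→Sub1→City: bottleneck 3, flow now 14.
Augment Plant→Sub3→Sub2→Bus4→City: bottleneck 7, flow now 21.
No augmenting path remains; maximum flow = 21.
Cut capacity 21 equals the max flow, so it is a minimum cut.

Yes — it is a minimum cut (capacity 21).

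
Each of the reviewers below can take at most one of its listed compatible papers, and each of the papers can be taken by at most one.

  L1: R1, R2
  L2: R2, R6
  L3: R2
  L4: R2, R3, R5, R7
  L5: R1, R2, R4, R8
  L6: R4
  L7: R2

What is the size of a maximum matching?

Unit-capacity flow: source→left, listed edges, right→sink; max matching = max flow.
Augmenting path L1→R1 (+1); matched 1.
Augmenting path L2→R2 (+1); matched 2.
Augmenting path L4→R3 (+1); matched 3.
Augmenting path L5→R4 (+1); matched 4.
Augmenting path L3→R2→L2→R6 (+1); matched 5.
Augmenting path L6→R4→L5→R8 (+1); matched 6.
No augmenting path remains; maximum matching = 6.
König certificate: {L1, L2, L4, L5, L6, R2} is a vertex cover of size 6 (every listed pair touches it), so no matching can be larger.

6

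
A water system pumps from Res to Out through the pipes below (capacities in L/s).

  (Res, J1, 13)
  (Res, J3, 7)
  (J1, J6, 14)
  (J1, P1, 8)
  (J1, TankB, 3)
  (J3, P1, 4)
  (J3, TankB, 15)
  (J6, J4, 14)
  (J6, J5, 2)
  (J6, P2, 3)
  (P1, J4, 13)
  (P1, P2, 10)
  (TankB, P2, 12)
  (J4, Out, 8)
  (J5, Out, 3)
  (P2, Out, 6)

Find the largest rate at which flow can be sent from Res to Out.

Augment Res→J1→J6→J4→Out: bottleneck 8, flow now 8.
Augment Res→J1→J6→J5→Out: bottleneck 2, flow now 10.
Augment Res→J1→J6→P2→Out: bottleneck 3, flow now 13.
Augment Res→J3→P1→P2→Out: bottleneck 3, flow now 16.
No augmenting path remains; maximum flow = 16.
In the residual graph, reachable from Res: {Res, J1, J3, J6, P1, TankB, J4, P2}.
Min-cut edges: J6→J5 (2), J4→Out (8), P2→Out (6); capacity 2 + 8 + 6 = 16.
This cut is saturated, so no flow can exceed 16.

16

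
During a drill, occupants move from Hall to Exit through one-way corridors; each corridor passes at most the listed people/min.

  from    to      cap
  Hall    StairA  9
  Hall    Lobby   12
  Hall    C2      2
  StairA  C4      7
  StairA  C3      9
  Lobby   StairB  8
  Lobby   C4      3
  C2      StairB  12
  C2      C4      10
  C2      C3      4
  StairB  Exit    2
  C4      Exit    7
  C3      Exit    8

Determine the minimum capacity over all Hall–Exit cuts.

Augment Hall→StairA→C4→Exit: bottleneck 7, flow now 7.
Augment Hall→StairA→C3→Exit: bottleneck 2, flow now 9.
Augment Hall→Lobby→StairB→Exit: bottleneck 2, flow now 11.
Augment Hall→C2→C3→Exit: bottleneck 2, flow now 13.
Augment Hall→Lobby→C4→StairA→C3→Exit: bottleneck 3, flow now 16. (uses reverse residual edge)
No augmenting path remains; maximum flow = 16.
By max-flow min-cut, the minimum cut capacity equals the max flow.
In the residual graph, reachable from Hall: {Hall, Lobby, StairB}.
Min-cut edges: Hall→StairA (9), Hall→C2 (2), Lobby→C4 (3), StairB→Exit (2); capacity 9 + 2 + 3 + 2 = 16.

16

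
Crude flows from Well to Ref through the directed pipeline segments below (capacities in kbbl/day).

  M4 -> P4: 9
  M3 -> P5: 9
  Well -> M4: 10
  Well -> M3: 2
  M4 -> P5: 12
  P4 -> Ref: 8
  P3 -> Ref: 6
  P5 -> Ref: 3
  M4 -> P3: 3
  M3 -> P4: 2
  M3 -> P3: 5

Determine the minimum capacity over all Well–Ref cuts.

Augment Well→M3→P5→Ref: bottleneck 2, flow now 2.
Augment Well→M4→P5→Ref: bottleneck 1, flow now 3.
Augment Well→M4→P4→Ref: bottleneck 8, flow now 11.
Augment Well→M4→P3→Ref: bottleneck 1, flow now 12.
No augmenting path remains; maximum flow = 12.
By max-flow min-cut, the minimum cut capacity equals the max flow.
In the residual graph, reachable from Well: {Well}.
Min-cut edges: Well→M3 (2), Well→M4 (10); capacity 2 + 10 = 12.

12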